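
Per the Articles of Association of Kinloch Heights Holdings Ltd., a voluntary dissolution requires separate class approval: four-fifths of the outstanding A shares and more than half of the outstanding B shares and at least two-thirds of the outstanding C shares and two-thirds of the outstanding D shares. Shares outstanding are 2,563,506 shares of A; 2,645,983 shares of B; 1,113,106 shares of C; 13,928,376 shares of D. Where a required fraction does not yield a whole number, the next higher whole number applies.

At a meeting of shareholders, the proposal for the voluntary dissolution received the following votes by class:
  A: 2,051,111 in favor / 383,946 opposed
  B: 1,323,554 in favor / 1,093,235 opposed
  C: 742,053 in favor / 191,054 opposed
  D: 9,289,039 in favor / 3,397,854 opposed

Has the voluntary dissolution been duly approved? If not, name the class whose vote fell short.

Not approved — the C shares did not give the required vote.

A: 4/5 of 2563506 = 2050804.80, rounded up to 2050805; 2,050,805 required, 2,051,111 in favor — approved.
B: a majority of 2645983 is 1322992; 1,322,992 required, 1,323,554 in favor — approved.
C: 2/3 of 1113106 = 742070.67, rounded up to 742071; 742,071 required, 742,053 in favor — not approved.
D: 2/3 of 13928376 = 9285584; 9,285,584 required, 9,289,039 in favor — approved.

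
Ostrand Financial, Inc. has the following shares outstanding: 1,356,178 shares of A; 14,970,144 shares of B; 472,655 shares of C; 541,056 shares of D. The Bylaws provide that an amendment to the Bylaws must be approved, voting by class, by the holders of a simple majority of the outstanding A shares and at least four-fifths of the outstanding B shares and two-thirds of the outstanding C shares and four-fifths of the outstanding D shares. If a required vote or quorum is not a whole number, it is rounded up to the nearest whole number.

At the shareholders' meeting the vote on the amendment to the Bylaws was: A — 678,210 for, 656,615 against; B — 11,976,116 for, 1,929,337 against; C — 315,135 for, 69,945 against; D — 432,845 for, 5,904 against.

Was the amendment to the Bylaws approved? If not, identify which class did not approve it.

Approved — every class gave the required vote.

A: a majority of 1356178 is 678090; 678,090 required, 678,210 in favor — approved.
B: 4/5 of 14970144 = 11976115.20, rounded up to 11976116; 11,976,116 required, 11,976,116 in favor — approved.
C: 2/3 of 472655 = 315103.33, rounded up to 315104; 315,104 required, 315,135 in favor — approved.
D: 4/5 of 541056 = 432844.80, rounded up to 432845; 432,845 required, 432,845 in favor — approved.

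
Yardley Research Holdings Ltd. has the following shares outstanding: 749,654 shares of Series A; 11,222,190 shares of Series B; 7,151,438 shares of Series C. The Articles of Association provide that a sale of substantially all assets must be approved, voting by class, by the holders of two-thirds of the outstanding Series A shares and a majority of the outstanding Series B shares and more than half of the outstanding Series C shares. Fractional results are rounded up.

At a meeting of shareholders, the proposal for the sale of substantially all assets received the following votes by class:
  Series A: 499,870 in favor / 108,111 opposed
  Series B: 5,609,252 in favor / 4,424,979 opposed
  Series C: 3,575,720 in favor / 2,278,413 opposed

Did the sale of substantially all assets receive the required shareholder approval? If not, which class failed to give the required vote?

Series A: 2/3 of 749654 = 499769.33, rounded up to 499770; 499,770 required, 499,870 in favor — approved.
Series B: a majority of 11222190 is 5611096; 5,611,096 required, 5,609,252 in favor — not approved.
Series C: a majority of 7151438 is 3575720; 3,575,720 required, 3,575,720 in favor — approved.

Not approved — the Series B shares did not give the required vote.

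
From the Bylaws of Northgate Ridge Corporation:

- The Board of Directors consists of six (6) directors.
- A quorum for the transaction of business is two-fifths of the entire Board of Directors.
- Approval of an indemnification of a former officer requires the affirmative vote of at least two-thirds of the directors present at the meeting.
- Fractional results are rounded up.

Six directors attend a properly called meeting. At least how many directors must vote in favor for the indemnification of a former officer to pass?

The indemnification of a former officer requires two-thirds of the directors present (6).
2/3 of 6 = 4.

4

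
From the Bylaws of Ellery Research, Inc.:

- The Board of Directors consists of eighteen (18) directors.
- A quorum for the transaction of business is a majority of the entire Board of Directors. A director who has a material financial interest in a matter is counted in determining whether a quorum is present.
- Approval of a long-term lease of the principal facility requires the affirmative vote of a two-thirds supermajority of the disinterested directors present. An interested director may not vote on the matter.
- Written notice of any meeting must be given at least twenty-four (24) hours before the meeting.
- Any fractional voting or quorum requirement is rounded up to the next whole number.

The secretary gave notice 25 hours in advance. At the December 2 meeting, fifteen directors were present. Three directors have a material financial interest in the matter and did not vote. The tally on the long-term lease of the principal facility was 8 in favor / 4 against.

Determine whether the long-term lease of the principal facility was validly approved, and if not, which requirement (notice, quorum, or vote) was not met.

Valid — all requirements satisfied.

Notice: 25 hours given; 24 required (25 ≥ 24). Satisfied.
Quorum: 15 present (interested directors count toward quorum); quorum is 10. Satisfied.
Vote: the long-term lease of the principal facility requires two-thirds of the disinterested directors present (15 − 3 = 12). 2/3 of 12 = 8, so 8 affirmative votes are needed; 8 voted in favor. Satisfied.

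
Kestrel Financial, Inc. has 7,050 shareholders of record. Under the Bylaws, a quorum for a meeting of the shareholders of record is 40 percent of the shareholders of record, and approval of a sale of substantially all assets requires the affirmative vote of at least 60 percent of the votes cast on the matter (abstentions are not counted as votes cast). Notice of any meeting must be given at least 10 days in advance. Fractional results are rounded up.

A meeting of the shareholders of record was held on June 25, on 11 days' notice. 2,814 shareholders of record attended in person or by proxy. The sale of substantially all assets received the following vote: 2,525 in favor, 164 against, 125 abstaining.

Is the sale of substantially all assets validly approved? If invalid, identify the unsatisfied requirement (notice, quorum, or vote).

Invalid — quorum requirement not satisfied.

Notice: 11 days given; 10 required. Satisfied.
Quorum: 40% of 7,050 = 2,820; 2,814 present. Not satisfied.
Vote: requires three-fifths of the votes cast (2,814 − 125 abstaining = 2,689); 3/5 of 2689 = 1613.40, rounded up to 1614, so 1,614 needed; 2,525 in favor. Satisfied.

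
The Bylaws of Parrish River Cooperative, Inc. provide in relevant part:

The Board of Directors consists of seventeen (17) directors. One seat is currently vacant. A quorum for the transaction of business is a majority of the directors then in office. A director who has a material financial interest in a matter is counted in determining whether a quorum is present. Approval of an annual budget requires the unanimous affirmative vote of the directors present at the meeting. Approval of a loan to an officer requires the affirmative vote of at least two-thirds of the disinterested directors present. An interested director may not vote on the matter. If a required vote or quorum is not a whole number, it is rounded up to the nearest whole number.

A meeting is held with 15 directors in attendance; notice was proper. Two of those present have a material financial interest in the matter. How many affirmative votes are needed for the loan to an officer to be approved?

The loan to an officer requires two-thirds of the disinterested directors present (15 − 2 = 13).
2/3 of 13 = 8.67, rounded up to 9.

9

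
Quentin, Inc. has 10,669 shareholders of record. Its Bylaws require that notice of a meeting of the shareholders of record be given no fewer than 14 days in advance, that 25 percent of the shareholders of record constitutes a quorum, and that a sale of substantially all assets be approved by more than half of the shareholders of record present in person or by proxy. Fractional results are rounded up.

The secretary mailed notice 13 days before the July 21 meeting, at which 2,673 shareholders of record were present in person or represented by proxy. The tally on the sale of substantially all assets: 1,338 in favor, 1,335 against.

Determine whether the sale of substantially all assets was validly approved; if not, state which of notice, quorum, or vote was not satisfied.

Notice: 13 days given; 14 required. Not satisfied.
Quorum: 25% of 10,669 = 2,667.25, rounded up to 2,668; 2,673 present. Satisfied.
Vote: requires a majority of those present (2,673); a majority of 2673 is 1337, so 1,337 needed; 1,338 in favor. Satisfied.

Invalid — notice requirement not satisfied.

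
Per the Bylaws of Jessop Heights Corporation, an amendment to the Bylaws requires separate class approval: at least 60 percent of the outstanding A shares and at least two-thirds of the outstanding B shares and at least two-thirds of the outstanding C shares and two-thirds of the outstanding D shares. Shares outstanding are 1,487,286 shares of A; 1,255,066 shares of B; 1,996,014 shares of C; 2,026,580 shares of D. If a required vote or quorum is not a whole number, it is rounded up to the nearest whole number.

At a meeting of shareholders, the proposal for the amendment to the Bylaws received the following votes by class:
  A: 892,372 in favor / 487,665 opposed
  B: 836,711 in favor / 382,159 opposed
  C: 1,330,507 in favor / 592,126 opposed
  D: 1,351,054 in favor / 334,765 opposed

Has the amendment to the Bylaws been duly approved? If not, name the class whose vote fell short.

Not approved — the C shares did not give the required vote.

A: 3/5 of 1487286 = 892371.60, rounded up to 892372; 892,372 required, 892,372 in favor — approved.
B: 2/3 of 1255066 = 836710.67, rounded up to 836711; 836,711 required, 836,711 in favor — approved.
C: 2/3 of 1996014 = 1330676; 1,330,676 required, 1,330,507 in favor — not approved.
D: 2/3 of 2026580 = 1351053.33, rounded up to 1351054; 1,351,054 required, 1,351,054 in favor — approved.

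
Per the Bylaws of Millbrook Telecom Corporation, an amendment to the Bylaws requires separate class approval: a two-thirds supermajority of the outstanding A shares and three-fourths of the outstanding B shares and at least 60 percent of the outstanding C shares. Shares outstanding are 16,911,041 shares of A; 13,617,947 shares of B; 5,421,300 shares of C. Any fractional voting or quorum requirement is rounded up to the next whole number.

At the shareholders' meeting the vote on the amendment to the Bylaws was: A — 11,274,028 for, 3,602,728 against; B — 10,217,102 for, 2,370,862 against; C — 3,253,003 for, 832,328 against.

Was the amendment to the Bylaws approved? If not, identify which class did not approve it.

A: 2/3 of 16911041 = 11274027.33, rounded up to 11274028; 11,274,028 required, 11,274,028 in favor — approved.
B: 3/4 of 13617947 = 10213460.25, rounded up to 10213461; 10,213,461 required, 10,217,102 in favor — approved.
C: 3/5 of 5421300 = 3252780; 3,252,780 required, 3,253,003 in favor — approved.

Approved — every class gave the required vote.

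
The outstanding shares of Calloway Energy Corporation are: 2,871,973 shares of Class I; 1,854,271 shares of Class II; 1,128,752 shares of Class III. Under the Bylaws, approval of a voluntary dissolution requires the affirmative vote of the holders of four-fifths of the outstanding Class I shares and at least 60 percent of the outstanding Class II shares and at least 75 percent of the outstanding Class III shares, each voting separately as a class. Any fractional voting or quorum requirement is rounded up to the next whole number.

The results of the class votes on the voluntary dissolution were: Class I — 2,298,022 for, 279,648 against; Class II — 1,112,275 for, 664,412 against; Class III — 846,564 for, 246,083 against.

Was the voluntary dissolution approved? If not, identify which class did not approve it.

Not approved — the Class II shares did not give the required vote.

Class I: 4/5 of 2871973 = 2297578.40, rounded up to 2297579; 2,297,579 required, 2,298,022 in favor — approved.
Class II: 3/5 of 1854271 = 1112562.60, rounded up to 1112563; 1,112,563 required, 1,112,275 in favor — not approved.
Class III: 3/4 of 1128752 = 846564; 846,564 required, 846,564 in favor — approved.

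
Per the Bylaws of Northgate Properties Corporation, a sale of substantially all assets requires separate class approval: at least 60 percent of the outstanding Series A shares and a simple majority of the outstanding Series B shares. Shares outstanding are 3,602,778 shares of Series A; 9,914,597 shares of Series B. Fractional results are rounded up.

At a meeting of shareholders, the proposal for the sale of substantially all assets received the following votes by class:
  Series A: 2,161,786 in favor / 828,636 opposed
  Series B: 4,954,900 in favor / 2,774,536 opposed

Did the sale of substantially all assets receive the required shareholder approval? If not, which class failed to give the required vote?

Series A: 3/5 of 3602778 = 2161666.80, rounded up to 2161667; 2,161,667 required, 2,161,786 in favor — approved.
Series B: a majority of 9914597 is 4957299; 4,957,299 required, 4,954,900 in favor — not approved.

Not approved — the Series B shares did not give the required vote.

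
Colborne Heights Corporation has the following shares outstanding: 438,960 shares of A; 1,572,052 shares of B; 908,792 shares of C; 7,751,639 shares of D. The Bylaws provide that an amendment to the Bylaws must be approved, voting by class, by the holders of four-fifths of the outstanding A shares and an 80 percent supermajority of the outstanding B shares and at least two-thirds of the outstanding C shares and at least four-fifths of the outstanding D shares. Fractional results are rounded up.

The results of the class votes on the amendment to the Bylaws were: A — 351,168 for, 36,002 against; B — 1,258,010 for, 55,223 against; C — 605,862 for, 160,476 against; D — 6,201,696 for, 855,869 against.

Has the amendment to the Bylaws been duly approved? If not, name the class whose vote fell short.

A: 4/5 of 438960 = 351168; 351,168 required, 351,168 in favor — approved.
B: 4/5 of 1572052 = 1257641.60, rounded up to 1257642; 1,257,642 required, 1,258,010 in favor — approved.
C: 2/3 of 908792 = 605861.33, rounded up to 605862; 605,862 required, 605,862 in favor — approved.
D: 4/5 of 7751639 = 6201311.20, rounded up to 6201312; 6,201,312 required, 6,201,696 in favor — approved.

Approved — every class gave the required vote.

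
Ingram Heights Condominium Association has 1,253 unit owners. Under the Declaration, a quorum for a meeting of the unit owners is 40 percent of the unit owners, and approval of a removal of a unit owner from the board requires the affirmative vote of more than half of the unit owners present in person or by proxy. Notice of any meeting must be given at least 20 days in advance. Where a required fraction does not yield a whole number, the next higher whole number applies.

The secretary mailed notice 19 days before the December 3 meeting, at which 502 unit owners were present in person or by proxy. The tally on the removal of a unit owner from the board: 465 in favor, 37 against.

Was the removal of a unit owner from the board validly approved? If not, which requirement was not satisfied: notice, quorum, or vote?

Invalid — notice requirement not satisfied.

Notice: 19 days given; 20 required. Not satisfied.
Quorum: 40% of 1,253 = 501.20, rounded up to 502; 502 present. Satisfied.
Vote: requires a majority of those present (502); a majority of 502 is 252, so 252 needed; 465 in favor. Satisfied.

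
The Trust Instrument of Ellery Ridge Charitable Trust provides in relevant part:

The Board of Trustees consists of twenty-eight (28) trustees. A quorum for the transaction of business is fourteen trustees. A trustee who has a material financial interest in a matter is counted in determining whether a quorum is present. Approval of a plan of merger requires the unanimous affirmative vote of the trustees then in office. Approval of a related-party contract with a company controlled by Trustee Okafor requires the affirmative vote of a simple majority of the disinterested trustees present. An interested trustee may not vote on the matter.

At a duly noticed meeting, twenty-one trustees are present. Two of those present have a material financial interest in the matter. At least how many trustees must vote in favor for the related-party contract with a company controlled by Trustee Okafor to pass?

10

The related-party contract with a company controlled by Trustee Okafor requires a majority of the disinterested trustees present (21 − 2 = 19).
A majority of 19 is 10.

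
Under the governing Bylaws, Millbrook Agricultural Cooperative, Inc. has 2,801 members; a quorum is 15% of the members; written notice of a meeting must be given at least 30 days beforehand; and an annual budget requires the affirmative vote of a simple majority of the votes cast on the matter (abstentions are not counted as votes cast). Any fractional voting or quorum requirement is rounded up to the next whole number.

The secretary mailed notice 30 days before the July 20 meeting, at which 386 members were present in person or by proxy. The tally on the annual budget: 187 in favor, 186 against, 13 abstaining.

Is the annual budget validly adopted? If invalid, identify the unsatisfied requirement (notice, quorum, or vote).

Invalid — quorum requirement not satisfied.

Notice: 30 days given; 30 required. Satisfied.
Quorum: 15% of 2,801 = 420.15, rounded up to 421; 386 present. Not satisfied.
Vote: requires a majority of the votes cast (386 − 13 abstaining = 373); a majority of 373 is 187, so 187 needed; 187 in favor. Satisfied.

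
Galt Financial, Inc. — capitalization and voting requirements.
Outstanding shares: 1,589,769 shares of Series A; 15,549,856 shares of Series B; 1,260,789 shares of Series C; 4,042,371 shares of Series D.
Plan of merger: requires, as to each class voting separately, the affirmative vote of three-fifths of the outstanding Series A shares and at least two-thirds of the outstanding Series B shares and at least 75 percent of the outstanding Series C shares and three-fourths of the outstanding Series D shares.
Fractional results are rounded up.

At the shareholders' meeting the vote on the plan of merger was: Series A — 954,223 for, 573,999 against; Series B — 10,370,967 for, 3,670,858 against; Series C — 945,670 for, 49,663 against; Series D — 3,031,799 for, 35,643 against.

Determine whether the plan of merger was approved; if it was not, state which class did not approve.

Series A: 3/5 of 1589769 = 953861.40, rounded up to 953862; 953,862 required, 954,223 in favor — approved.
Series B: 2/3 of 15549856 = 10366570.67, rounded up to 10366571; 10,366,571 required, 10,370,967 in favor — approved.
Series C: 3/4 of 1260789 = 945591.75, rounded up to 945592; 945,592 required, 945,670 in favor — approved.
Series D: 3/4 of 4042371 = 3031778.25, rounded up to 3031779; 3,031,779 required, 3,031,799 in favor — approved.

Approved — every class gave the required vote.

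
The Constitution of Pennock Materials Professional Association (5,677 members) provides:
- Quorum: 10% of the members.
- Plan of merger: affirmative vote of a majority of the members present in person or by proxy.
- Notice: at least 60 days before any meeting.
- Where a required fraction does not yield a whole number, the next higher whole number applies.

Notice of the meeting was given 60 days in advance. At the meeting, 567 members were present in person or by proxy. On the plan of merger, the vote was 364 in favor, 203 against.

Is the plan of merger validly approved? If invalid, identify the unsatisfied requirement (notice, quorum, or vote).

Notice: 60 days given; 60 required. Satisfied.
Quorum: 10% of 5,677 = 567.70, rounded up to 568; 567 present. Not satisfied.
Vote: requires a majority of those present (567); a majority of 567 is 284, so 284 needed; 364 in favor. Satisfied.

Invalid — quorum requirement not satisfied.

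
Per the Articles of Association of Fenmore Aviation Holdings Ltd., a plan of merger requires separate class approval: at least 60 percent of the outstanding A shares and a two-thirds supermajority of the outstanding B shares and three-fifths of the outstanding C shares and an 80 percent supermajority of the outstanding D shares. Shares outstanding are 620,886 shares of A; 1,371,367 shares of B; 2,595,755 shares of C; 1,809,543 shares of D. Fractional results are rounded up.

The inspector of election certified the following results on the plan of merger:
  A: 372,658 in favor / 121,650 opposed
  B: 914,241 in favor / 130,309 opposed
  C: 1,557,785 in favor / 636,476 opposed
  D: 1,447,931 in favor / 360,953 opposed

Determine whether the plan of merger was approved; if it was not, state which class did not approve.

Not approved — the B shares did not give the required vote.

A: 3/5 of 620886 = 372531.60, rounded up to 372532; 372,532 required, 372,658 in favor — approved.
B: 2/3 of 1371367 = 914244.67, rounded up to 914245; 914,245 required, 914,241 in favor — not approved.
C: 3/5 of 2595755 = 1557453; 1,557,453 required, 1,557,785 in favor — approved.
D: 4/5 of 1809543 = 1447634.40, rounded up to 1447635; 1,447,635 required, 1,447,931 in favor — approved.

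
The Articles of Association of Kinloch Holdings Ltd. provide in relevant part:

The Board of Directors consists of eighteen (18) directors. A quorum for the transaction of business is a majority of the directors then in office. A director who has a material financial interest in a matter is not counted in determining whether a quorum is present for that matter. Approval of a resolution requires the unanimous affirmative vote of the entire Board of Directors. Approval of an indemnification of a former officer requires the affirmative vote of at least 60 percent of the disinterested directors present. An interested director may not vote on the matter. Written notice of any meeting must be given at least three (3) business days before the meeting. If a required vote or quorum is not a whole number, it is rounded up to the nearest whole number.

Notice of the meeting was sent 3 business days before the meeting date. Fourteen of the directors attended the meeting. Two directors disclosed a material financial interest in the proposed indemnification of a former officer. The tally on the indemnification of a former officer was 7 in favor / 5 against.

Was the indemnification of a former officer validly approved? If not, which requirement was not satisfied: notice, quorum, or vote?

Invalid — vote requirement not satisfied.

Notice: 3 business days given; 3 required (3 ≥ 3). Satisfied.
Quorum: 14 present, but the 2 interested directors do not count, leaving 12. Quorum is 10. Satisfied.
Vote: the indemnification of a former officer requires three-fifths of the disinterested directors present (14 − 2 = 12). 3/5 of 12 = 7.20, rounded up to 8, so 8 affirmative votes are needed; 7 voted in favor. Not satisfied.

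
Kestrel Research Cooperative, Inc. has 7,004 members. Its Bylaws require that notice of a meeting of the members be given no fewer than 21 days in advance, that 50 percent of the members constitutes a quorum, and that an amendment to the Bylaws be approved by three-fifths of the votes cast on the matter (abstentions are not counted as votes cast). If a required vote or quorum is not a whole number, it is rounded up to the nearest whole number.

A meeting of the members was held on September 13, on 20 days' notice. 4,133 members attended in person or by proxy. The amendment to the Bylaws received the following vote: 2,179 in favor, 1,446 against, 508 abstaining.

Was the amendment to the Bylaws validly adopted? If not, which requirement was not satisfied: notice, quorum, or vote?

Notice: 20 days given; 21 required. Not satisfied.
Quorum: 50% of 7,004 = 3,502; 4,133 present. Satisfied.
Vote: requires three-fifths of the votes cast (4,133 − 508 abstaining = 3,625); 3/5 of 3625 = 2175, so 2,175 needed; 2,179 in favor. Satisfied.

Invalid — notice requirement not satisfied.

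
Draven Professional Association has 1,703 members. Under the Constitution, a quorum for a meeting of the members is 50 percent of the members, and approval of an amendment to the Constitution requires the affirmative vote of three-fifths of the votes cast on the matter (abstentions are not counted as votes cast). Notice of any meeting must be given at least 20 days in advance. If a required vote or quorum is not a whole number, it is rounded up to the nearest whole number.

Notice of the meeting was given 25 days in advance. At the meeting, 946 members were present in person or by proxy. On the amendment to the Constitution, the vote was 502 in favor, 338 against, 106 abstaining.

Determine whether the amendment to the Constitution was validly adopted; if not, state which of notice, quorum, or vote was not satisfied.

Notice: 25 days given; 20 required. Satisfied.
Quorum: 50% of 1,703 = 851.50, rounded up to 852; 946 present. Satisfied.
Vote: requires three-fifths of the votes cast (946 − 106 abstaining = 840); 3/5 of 840 = 504, so 504 needed; 502 in favor. Not satisfied.

Invalid — vote requirement not satisfied.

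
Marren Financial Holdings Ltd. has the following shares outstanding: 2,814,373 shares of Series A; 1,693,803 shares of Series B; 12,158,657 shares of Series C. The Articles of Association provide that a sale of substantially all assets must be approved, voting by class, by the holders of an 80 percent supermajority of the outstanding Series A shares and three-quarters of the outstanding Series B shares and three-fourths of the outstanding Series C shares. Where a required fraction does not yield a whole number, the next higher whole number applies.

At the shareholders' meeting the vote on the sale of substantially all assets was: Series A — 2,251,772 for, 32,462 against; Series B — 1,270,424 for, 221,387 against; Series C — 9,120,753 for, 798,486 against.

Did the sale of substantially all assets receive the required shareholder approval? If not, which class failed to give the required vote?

Series A: 4/5 of 2814373 = 2251498.40, rounded up to 2251499; 2,251,499 required, 2,251,772 in favor — approved.
Series B: 3/4 of 1693803 = 1270352.25, rounded up to 1270353; 1,270,353 required, 1,270,424 in favor — approved.
Series C: 3/4 of 12158657 = 9118992.75, rounded up to 9118993; 9,118,993 required, 9,120,753 in favor — approved.

Approved — every class gave the required vote.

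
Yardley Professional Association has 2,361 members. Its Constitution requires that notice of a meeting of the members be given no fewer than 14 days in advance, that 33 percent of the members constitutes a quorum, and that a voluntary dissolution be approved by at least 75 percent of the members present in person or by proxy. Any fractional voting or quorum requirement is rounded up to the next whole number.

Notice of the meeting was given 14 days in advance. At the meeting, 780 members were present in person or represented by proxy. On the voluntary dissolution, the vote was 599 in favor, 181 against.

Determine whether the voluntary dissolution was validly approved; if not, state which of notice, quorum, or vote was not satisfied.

Notice: 14 days given; 14 required. Satisfied.
Quorum: 33% of 2,361 = 779.13, rounded up to 780; 780 present. Satisfied.
Vote: requires three-fourths of those present (780); 3/4 of 780 = 585, so 585 needed; 599 in favor. Satisfied.

Valid — all requirements satisfied.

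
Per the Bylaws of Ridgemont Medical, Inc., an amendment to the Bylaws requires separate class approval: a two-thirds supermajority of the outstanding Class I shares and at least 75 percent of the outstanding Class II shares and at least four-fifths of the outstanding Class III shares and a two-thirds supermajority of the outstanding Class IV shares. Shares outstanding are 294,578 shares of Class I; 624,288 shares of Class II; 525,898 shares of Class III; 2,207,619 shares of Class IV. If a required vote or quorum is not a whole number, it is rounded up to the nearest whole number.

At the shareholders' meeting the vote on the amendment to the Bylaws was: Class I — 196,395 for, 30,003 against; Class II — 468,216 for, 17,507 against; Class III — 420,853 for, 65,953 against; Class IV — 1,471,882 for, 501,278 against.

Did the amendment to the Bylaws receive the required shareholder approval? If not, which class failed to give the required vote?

Approved — every class gave the required vote.

Class I: 2/3 of 294578 = 196385.33, rounded up to 196386; 196,386 required, 196,395 in favor — approved.
Class II: 3/4 of 624288 = 468216; 468,216 required, 468,216 in favor — approved.
Class III: 4/5 of 525898 = 420718.40, rounded up to 420719; 420,719 required, 420,853 in favor — approved.
Class IV: 2/3 of 2207619 = 1471746; 1,471,746 required, 1,471,882 in favor — approved.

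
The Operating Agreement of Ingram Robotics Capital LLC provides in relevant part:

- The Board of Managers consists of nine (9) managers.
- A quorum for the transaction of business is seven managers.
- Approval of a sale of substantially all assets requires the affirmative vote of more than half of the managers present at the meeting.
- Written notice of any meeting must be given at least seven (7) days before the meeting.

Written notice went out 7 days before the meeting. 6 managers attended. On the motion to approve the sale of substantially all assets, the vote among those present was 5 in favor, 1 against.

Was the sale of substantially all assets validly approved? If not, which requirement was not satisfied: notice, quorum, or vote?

Invalid — quorum requirement not satisfied.

Notice: 7 days given; 7 required (7 ≥ 7). Satisfied.
Quorum: 6 present; quorum is 7. Not satisfied.
Vote: the sale of substantially all assets requires a majority of the managers present (6). A majority of 6 is 4, so 4 affirmative votes are needed; 5 voted in favor. Satisfied. (Moot — without a quorum no business can be validly transacted.)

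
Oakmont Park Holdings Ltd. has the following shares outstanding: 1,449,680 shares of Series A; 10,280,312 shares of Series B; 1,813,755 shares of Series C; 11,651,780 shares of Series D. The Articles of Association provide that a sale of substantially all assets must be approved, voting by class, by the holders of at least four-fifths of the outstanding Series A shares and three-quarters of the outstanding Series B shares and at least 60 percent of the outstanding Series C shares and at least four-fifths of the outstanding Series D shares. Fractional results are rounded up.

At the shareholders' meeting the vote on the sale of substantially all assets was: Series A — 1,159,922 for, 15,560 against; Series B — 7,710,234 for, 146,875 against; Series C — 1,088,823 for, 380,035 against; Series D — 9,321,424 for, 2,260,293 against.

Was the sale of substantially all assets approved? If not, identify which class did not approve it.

Series A: 4/5 of 1449680 = 1159744; 1,159,744 required, 1,159,922 in favor — approved.
Series B: 3/4 of 10280312 = 7710234; 7,710,234 required, 7,710,234 in favor — approved.
Series C: 3/5 of 1813755 = 1088253; 1,088,253 required, 1,088,823 in favor — approved.
Series D: 4/5 of 11651780 = 9321424; 9,321,424 required, 9,321,424 in favor — approved.

Approved — every class gave the required vote.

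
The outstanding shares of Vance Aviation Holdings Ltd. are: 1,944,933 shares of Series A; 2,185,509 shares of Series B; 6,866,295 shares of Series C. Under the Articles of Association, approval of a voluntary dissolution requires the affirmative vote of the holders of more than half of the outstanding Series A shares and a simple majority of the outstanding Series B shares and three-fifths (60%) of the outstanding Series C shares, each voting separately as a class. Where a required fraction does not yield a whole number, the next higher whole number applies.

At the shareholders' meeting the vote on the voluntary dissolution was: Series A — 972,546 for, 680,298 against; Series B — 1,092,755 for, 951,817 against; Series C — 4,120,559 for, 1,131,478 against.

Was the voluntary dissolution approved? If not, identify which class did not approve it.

Approved — every class gave the required vote.

Series A: a majority of 1944933 is 972467; 972,467 required, 972,546 in favor — approved.
Series B: a majority of 2185509 is 1092755; 1,092,755 required, 1,092,755 in favor — approved.
Series C: 3/5 of 6866295 = 4119777; 4,119,777 required, 4,120,559 in favor — approved.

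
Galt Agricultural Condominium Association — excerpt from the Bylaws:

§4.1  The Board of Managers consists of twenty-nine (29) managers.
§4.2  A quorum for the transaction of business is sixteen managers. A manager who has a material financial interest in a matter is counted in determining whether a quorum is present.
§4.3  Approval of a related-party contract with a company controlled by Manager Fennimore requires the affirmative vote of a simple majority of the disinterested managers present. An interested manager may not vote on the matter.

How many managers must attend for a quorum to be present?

The quorum is fixed at 16.

16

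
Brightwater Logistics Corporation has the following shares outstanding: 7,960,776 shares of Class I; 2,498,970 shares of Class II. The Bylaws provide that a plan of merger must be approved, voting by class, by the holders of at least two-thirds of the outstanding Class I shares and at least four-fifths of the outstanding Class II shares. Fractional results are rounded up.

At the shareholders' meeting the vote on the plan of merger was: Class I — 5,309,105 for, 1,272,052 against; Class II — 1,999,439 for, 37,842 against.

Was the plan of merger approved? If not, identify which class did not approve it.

Approved — every class gave the required vote.

Class I: 2/3 of 7960776 = 5307184; 5,307,184 required, 5,309,105 in favor — approved.
Class II: 4/5 of 2498970 = 1999176; 1,999,176 required, 1,999,439 in favor — approved.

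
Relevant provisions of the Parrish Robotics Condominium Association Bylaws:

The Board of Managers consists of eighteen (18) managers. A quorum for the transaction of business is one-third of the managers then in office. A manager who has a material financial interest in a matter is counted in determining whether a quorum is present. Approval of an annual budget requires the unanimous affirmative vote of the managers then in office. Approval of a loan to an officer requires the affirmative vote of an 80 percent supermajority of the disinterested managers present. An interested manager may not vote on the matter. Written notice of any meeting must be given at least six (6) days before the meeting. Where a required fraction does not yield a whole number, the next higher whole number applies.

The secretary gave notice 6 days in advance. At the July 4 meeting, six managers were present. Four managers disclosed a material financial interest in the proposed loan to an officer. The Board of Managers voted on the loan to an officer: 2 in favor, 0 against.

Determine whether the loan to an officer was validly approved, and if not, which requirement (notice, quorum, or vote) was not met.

Valid — all requirements satisfied.

Notice: 6 days given; 6 required (6 ≥ 6). Satisfied.
Quorum: 6 present (interested managers count toward quorum); quorum is 6. Satisfied.
Vote: the loan to an officer requires four-fifths of the disinterested managers present (6 − 4 = 2). 4/5 of 2 = 1.60, rounded up to 2, so 2 affirmative votes are needed; 2 voted in favor. Satisfied.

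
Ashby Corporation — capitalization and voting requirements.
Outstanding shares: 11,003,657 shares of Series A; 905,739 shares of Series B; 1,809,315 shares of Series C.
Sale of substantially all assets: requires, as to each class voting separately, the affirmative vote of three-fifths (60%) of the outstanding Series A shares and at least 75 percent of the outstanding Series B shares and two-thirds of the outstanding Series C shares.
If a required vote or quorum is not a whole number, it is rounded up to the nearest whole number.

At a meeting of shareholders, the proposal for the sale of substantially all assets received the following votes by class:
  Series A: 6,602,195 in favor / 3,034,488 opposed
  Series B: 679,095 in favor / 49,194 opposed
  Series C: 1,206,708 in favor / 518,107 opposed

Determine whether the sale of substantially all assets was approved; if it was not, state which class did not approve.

Series A: 3/5 of 11003657 = 6602194.20, rounded up to 6602195; 6,602,195 required, 6,602,195 in favor — approved.
Series B: 3/4 of 905739 = 679304.25, rounded up to 679305; 679,305 required, 679,095 in favor — not approved.
Series C: 2/3 of 1809315 = 1206210; 1,206,210 required, 1,206,708 in favor — approved.

Not approved — the Series B shares did not give the required vote.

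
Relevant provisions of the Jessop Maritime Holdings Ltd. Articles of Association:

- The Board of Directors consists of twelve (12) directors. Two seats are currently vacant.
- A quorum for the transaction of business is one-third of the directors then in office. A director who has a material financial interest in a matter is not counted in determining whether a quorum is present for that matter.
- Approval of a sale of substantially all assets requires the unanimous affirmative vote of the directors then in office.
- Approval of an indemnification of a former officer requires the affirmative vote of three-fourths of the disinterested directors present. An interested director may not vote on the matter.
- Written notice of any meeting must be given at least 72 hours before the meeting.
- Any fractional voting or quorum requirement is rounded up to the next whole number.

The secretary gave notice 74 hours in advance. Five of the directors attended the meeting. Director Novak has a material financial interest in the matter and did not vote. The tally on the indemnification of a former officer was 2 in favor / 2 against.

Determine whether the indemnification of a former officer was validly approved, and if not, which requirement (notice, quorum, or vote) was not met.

Invalid — vote requirement not satisfied.

Notice: 74 hours given; 72 required (74 ≥ 72). Satisfied.
Quorum: 5 present, but the 1 interested director does not count, leaving 4. Quorum is 4. Satisfied.
Vote: the indemnification of a former officer requires three-fourths of the disinterested directors present (5 − 1 = 4). 3/4 of 4 = 3, so 3 affirmative votes are needed; 2 voted in favor. Not satisfied.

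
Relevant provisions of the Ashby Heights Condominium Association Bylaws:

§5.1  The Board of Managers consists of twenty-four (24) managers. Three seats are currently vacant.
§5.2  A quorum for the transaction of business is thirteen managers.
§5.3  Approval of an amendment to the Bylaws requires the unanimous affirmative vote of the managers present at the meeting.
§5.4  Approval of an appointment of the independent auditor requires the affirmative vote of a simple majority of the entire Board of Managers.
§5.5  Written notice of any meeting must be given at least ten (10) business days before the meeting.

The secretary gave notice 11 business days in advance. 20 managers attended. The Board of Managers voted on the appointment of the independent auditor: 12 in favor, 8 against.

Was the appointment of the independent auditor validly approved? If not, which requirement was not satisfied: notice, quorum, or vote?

Invalid — vote requirement not satisfied.

Notice: 11 business days given; 10 required (11 ≥ 10). Satisfied.
Quorum: 20 present; quorum is 13. Satisfied.
Vote: the appointment of the independent auditor requires a majority of the entire Board of Managers (24). A majority of 24 is 13, so 13 affirmative votes are needed; 12 voted in favor. Not satisfied.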